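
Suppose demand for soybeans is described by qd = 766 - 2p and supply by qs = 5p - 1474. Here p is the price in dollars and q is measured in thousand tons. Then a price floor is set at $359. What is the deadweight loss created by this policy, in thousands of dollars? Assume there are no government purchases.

2129.4

Setting quantity demanded equal to quantity supplied, 766 - 2p = 5p - 1474, gives p* = 320 and q* = 126.
Because the floor (359) lies above the market-clearing price, it is binding.
At p = 359: qd = 766 - 2·359 = 48 and qs = 5·359 - 1474 = 321.
Quantity traded falls to 48. At q = 48 the demand price is (766 - 48)/2 = 359 and the supply price is (1474 + 48)/5 = 304.4.
Deadweight loss = ½ · (359 - 304.4) · (126 - 48) = ½ · 54.6 · 78 = 2129.4.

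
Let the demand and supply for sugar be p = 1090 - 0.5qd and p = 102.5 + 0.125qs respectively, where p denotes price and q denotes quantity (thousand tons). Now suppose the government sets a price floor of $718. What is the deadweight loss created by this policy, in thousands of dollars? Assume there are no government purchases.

218405

Rearranging demand gives qd = 2180 - 2p; rearranging supply gives qs = 8p - 820. Setting quantity demanded equal to quantity supplied, 2180 - 2p = 8p - 820, gives p* = 300 and q* = 1580.
Since 718 > 300, the floor is binding.
At p = 718: qd = 2180 - 2·718 = 744 and qs = 8·718 - 820 = 4924.
Quantity traded falls to 744. At q = 744 the demand price is (2180 - 744)/2 = 718 and the supply price is (820 + 744)/8 = 195.5.
Deadweight loss = ½ · (718 - 195.5) · (1580 - 744) = ½ · 522.5 · 836 = 218405.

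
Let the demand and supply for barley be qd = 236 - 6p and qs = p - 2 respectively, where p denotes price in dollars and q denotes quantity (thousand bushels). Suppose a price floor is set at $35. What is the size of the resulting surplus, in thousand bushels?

7

Equilibrium: 236 - 6p = p - 2, so 238 = 7p and p* = 34, q* = 32.
Because the floor (35) lies above the market-clearing price, it is binding.
At p = 35: qd = 236 - 6·35 = 26 and qs = 35 - 2 = 33.
Surplus = qs - qd = 33 - 26 = 7.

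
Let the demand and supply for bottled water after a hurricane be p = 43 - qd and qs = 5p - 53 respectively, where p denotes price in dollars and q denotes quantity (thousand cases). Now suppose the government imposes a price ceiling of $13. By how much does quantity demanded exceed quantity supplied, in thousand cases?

Rearranging demand gives qd = 43 - p. Setting quantity demanded equal to quantity supplied, 43 - p = 5p - 53, gives p* = 16 and q* = 27.
Because the ceiling (13) lies below the market-clearing price, it is binding.
At p = 13: qd = 43 - 13 = 30 and qs = 5·13 - 53 = 12.
Shortage = qd - qs = 30 - 12 = 18.

18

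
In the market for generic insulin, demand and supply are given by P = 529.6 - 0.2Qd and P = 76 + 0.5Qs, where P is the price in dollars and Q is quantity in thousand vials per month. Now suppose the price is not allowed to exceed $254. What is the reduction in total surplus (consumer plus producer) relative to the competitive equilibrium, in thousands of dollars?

Rearranging demand gives Qd = 2648 - 5P; rearranging supply gives Qs = 2P - 152. Without the control the market clears where 2648 - 5P = 2P - 152, i.e. P* = 400 and Q* = 648.
Because the ceiling (254) lies below the market-clearing price, it is binding.
At P = 254: Qd = 2648 - 5·254 = 1378 and Qs = 2·254 - 152 = 356.
Quantity traded falls to 356. At Q = 356 the demand price is (2648 - 356)/5 = 458.4 and the supply price is (152 + 356)/2 = 254.
Deadweight loss = ½ · (458.4 - 254) · (648 - 356) = ½ · 204.4 · 292 = 29842.4.

29842.4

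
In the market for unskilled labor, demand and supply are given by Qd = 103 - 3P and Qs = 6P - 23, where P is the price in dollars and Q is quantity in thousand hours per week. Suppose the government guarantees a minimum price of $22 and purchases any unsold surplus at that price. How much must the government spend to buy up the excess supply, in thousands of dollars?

1584

In a free market, 103 - 3P = 6P - 23 gives the equilibrium P* = 14, Q* = 61.
The floor of 22 is above the equilibrium price 14, so it binds.
At P = 22: Qd = 103 - 3·22 = 37 and Qs = 6·22 - 23 = 109.
Surplus = Qs - Qd = 72.
Government expenditure = surplus × support price = 72 × 22 = 1584.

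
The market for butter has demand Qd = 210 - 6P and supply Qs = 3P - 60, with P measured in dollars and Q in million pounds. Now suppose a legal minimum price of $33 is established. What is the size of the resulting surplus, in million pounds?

27

In a free market, 210 - 6P = 3P - 60 gives the equilibrium P* = 30, Q* = 30.
Since 33 > 30, the floor is binding.
At P = 33: Qd = 210 - 6·33 = 12 and Qs = 3·33 - 60 = 39.
Surplus = Qs - Qd = 39 - 12 = 27.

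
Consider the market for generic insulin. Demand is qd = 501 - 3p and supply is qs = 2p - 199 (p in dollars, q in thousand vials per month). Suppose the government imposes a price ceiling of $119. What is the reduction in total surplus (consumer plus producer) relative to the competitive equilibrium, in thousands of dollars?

735

Setting quantity demanded equal to quantity supplied, 501 - 3p = 2p - 199, gives p* = 140 and q* = 81.
The ceiling of 119 is below the equilibrium price 140, so it binds.
At p = 119: qd = 501 - 3·119 = 144 and qs = 2·119 - 199 = 39.
Quantity traded falls to 39. At q = 39 the demand price is (501 - 39)/3 = 154 and the supply price is (199 + 39)/2 = 119.
Deadweight loss = ½ · (154 - 119) · (81 - 39) = ½ · 35 · 42 = 735.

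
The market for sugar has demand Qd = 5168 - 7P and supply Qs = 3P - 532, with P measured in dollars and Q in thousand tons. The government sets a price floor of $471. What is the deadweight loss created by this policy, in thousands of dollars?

0

Without the control the market clears where 5168 - 7P = 3P - 532, i.e. P* = 570 and Q* = 1178.
Since 471 is below P* = 570, the floor does not bind and the free-market outcome prevails.
Since the control does not bind, no trades are prevented and deadweight loss is zero.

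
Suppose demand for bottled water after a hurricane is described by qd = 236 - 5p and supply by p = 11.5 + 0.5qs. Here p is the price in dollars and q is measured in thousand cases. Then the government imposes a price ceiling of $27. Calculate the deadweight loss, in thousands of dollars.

Rearranging supply gives qs = 2p - 23. Setting quantity demanded equal to quantity supplied, 236 - 5p = 2p - 23, gives p* = 37 and q* = 51.
The ceiling of 27 is below the equilibrium price 37, so it binds.
At p = 27: qd = 236 - 5·27 = 101 and qs = 2·27 - 23 = 31.
Quantity traded falls to 31. At q = 31 the demand price is (236 - 31)/5 = 41 and the supply price is (23 + 31)/2 = 27.
Deadweight loss = ½ · (41 - 27) · (51 - 31) = ½ · 14 · 20 = 140.

140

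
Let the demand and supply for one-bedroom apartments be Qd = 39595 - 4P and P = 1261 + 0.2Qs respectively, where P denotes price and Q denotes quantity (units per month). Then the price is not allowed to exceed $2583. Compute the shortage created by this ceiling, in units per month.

Rearranging supply gives Qs = 5P - 6305. Setting quantity demanded equal to quantity supplied, 39595 - 4P = 5P - 6305, gives P* = 5100 and Q* = 19195.
Since 2583 < 5100, the ceiling is binding.
At P = 2583: Qd = 39595 - 4·2583 = 29263 and Qs = 5·2583 - 6305 = 6610.
Shortage = Qd - Qs = 29263 - 6610 = 22653.

22653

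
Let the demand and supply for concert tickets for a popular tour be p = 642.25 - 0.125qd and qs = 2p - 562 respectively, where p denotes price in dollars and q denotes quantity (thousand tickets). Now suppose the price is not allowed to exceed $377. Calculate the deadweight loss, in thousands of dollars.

46561.25

Rearranging demand gives qd = 5138 - 8p. Equilibrium: 5138 - 8p = 2p - 562, so 5700 = 10p and p* = 570, q* = 578.
Because the ceiling (377) lies below the market-clearing price, it is binding.
At p = 377: qd = 5138 - 8·377 = 2122 and qs = 2·377 - 562 = 192.
Quantity traded falls to 192. At q = 192 the demand price is (5138 - 192)/8 = 618.25 and the supply price is (562 + 192)/2 = 377.
Deadweight loss = ½ · (618.25 - 377) · (578 - 192) = ½ · 241.25 · 386 = 46561.25.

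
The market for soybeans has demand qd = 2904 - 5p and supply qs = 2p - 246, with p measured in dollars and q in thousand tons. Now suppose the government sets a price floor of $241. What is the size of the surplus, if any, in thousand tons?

0

Setting quantity demanded equal to quantity supplied, 2904 - 5p = 2p - 246, gives p* = 450 and q* = 654.
The floor of 241 is below the equilibrium price 450, so it is not binding; the market clears at p* = 450, q* = 654.
Since the control does not bind, there is no surplus.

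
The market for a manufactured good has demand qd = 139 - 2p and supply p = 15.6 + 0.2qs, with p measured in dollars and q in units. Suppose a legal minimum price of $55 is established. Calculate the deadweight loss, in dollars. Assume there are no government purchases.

Rearranging supply gives qs = 5p - 78. Setting quantity demanded equal to quantity supplied, 139 - 2p = 5p - 78, gives p* = 31 and q* = 77.
The floor of 55 is above the equilibrium price 31, so it binds.
At p = 55: qd = 139 - 2·55 = 29 and qs = 5·55 - 78 = 197.
Quantity traded falls to 29. At q = 29 the demand price is (139 - 29)/2 = 55 and the supply price is (78 + 29)/5 = 21.4.
Deadweight loss = ½ · (55 - 21.4) · (77 - 29) = ½ · 33.6 · 48 = 806.4.

806.4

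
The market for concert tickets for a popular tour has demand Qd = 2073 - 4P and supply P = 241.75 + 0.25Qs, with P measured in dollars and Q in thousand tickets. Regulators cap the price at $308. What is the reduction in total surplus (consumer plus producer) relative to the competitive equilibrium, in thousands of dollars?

Rearranging supply gives Qs = 4P - 967. In a free market, 2073 - 4P = 4P - 967 gives the equilibrium P* = 380, Q* = 553.
Because the ceiling (308) lies below the market-clearing price, it is binding.
At P = 308: Qd = 2073 - 4·308 = 841 and Qs = 4·308 - 967 = 265.
Quantity traded falls to 265. At Q = 265 the demand price is (2073 - 265)/4 = 452 and the supply price is (967 + 265)/4 = 308.
Deadweight loss = ½ · (452 - 308) · (553 - 265) = ½ · 144 · 288 = 20736.

20736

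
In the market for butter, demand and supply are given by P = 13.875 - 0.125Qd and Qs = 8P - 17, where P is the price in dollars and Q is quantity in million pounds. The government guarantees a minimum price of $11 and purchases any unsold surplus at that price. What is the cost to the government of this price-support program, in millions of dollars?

528

Rearranging demand gives Qd = 111 - 8P. In a free market, 111 - 8P = 8P - 17 gives the equilibrium P* = 8, Q* = 47.
Since 11 > 8, the floor is binding.
At P = 11: Qd = 111 - 8·11 = 23 and Qs = 8·11 - 17 = 71.
Surplus = Qs - Qd = 48.
Government expenditure = surplus × support price = 48 × 11 = 528.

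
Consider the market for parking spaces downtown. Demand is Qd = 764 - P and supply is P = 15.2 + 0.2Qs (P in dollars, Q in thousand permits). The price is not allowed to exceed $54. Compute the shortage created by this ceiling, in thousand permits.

516

Rearranging supply gives Qs = 5P - 76. In a free market, 764 - P = 5P - 76 gives the equilibrium P* = 140, Q* = 624.
The ceiling of 54 is below the equilibrium price 140, so it binds.
At P = 54: Qd = 764 - 54 = 710 and Qs = 5·54 - 76 = 194.
Shortage = Qd - Qs = 710 - 194 = 516.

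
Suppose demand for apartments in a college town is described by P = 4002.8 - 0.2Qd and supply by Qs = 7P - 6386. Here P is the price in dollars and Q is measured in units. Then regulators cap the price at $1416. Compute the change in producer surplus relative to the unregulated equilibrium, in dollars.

Rearranging demand gives Qd = 20014 - 5P. Equilibrium: 20014 - 5P = 7P - 6386, so 26400 = 12P and P* = 2200, Q* = 9014.
The ceiling of 1416 is below the equilibrium price 2200, so it binds.
At P = 1416: Qd = 20014 - 5·1416 = 12934 and Qs = 7·1416 - 6386 = 3526.
Producer surplus without the control is ½ · (2200 - 6386/7) · 9014 = 40626098/7.
With the ceiling, producers sell 3526 units at 1416, so PS = ½ · (1416 - 6386/7) · 3526 = 6216338/7.
Change in producer surplus = 6216338/7 - 40626098/7 = -4915680.

-4915680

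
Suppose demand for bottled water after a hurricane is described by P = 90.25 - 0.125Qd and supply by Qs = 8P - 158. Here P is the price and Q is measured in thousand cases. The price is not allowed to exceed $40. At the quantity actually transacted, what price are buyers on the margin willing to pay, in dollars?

Rearranging demand gives Qd = 722 - 8P. Without the control the market clears where 722 - 8P = 8P - 158, i.e. P* = 55 and Q* = 282.
Since 40 < 55, the ceiling is binding.
At P = 40: Qd = 722 - 8·40 = 402 and Qs = 8·40 - 158 = 162.
Only 162 units reach the market. On the demand curve, the marginal buyer's willingness to pay at Q = 162 is (722 - 162)/8 = 70.

70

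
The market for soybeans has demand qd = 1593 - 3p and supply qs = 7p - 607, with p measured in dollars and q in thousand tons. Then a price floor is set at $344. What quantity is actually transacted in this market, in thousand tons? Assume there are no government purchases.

Without the control the market clears where 1593 - 3p = 7p - 607, i.e. p* = 220 and q* = 933.
Since 344 > 220, the floor is binding.
At p = 344: qd = 1593 - 3·344 = 561 and qs = 7·344 - 607 = 1801.
The quantity actually transacted is the short side, demand: 561.

561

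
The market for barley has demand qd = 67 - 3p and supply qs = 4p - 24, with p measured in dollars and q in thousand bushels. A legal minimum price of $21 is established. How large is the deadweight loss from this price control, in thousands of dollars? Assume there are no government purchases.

168

Without the control the market clears where 67 - 3p = 4p - 24, i.e. p* = 13 and q* = 28.
The floor of 21 is above the equilibrium price 13, so it binds.
At p = 21: qd = 67 - 3·21 = 4 and qs = 4·21 - 24 = 60.
Quantity traded falls to 4. At q = 4 the demand price is (67 - 4)/3 = 21 and the supply price is (24 + 4)/4 = 7.
Deadweight loss = ½ · (21 - 7) · (28 - 4) = ½ · 14 · 24 = 168.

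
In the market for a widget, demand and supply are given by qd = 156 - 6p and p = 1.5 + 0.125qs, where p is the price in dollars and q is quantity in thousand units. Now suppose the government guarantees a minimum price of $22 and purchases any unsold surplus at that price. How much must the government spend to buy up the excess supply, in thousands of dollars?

Rearranging supply gives qs = 8p - 12. Equilibrium: 156 - 6p = 8p - 12, so 168 = 14p and p* = 12, q* = 84.
The floor of 22 is above the equilibrium price 12, so it binds.
At p = 22: qd = 156 - 6·22 = 24 and qs = 8·22 - 12 = 164.
Surplus = qs - qd = 140.
Government expenditure = surplus × support price = 140 × 22 = 3080.

3080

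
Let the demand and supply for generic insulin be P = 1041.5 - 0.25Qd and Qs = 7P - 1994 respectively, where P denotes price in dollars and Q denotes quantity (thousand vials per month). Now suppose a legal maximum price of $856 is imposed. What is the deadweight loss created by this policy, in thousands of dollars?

Rearranging demand gives Qd = 4166 - 4P. Setting quantity demanded equal to quantity supplied, 4166 - 4P = 7P - 1994, gives P* = 560 and Q* = 1926.
The ceiling of 856 is above the equilibrium price 560, so it is not binding; the market clears at P* = 560, Q* = 1926.
Since the control does not bind, no trades are prevented and deadweight loss is zero.

0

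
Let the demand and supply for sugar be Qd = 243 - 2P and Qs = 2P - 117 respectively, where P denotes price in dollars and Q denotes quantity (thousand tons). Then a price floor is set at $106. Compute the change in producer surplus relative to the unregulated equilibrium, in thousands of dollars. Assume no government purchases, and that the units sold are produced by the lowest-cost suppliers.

In a free market, 243 - 2P = 2P - 117 gives the equilibrium P* = 90, Q* = 63.
Because the floor (106) lies above the market-clearing price, it is binding.
At P = 106: Qd = 243 - 2·106 = 31 and Qs = 2·106 - 117 = 95.
Producer surplus without the control is ½ · (90 - 58.5) · 63 = 992.25.
With the floor, 31 units are sold at 106. The supply price at Q = 31 is 74, so PS = ½ · [(106 - 58.5) + (106 - 74)] · 31 = 1232.25.
Change in producer surplus = 1232.25 - 992.25 = 240.

240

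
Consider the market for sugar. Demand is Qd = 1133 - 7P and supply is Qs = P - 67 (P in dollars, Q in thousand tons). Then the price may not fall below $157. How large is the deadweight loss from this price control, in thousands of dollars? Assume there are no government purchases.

Without the control the market clears where 1133 - 7P = P - 67, i.e. P* = 150 and Q* = 83.
Since 157 > 150, the floor is binding.
At P = 157: Qd = 1133 - 7·157 = 34 and Qs = 157 - 67 = 90.
Quantity traded falls to 34. At Q = 34 the demand price is (1133 - 34)/7 = 157 and the supply price is 67 + 34 = 101.
Deadweight loss = ½ · (157 - 101) · (83 - 34) = ½ · 56 · 49 = 1372.

1372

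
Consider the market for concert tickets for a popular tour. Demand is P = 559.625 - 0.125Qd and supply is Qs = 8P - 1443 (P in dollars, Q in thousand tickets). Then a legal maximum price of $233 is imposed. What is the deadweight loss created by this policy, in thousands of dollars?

Rearranging demand gives Qd = 4477 - 8P. Setting quantity demanded equal to quantity supplied, 4477 - 8P = 8P - 1443, gives P* = 370 and Q* = 1517.
The ceiling of 233 is below the equilibrium price 370, so it binds.
At P = 233: Qd = 4477 - 8·233 = 2613 and Qs = 8·233 - 1443 = 421.
Quantity traded falls to 421. At Q = 421 the demand price is (4477 - 421)/8 = 507 and the supply price is (1443 + 421)/8 = 233.
Deadweight loss = ½ · (507 - 233) · (1517 - 421) = ½ · 274 · 1096 = 150152.

150152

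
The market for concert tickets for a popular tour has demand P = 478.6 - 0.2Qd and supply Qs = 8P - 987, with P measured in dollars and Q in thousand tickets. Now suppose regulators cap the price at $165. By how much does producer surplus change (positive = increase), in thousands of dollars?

Rearranging demand gives Qd = 2393 - 5P. Setting quantity demanded equal to quantity supplied, 2393 - 5P = 8P - 987, gives P* = 260 and Q* = 1093.
Since 165 < 260, the ceiling is binding.
At P = 165: Qd = 2393 - 5·165 = 1568 and Qs = 8·165 - 987 = 333.
Producer surplus without the control is ½ · (260 - 123.375) · 1093 = 74665.5625.
With the ceiling, producers sell 333 units at 165, so PS = ½ · (165 - 123.375) · 333 = 6930.5625.
Change in producer surplus = 6930.5625 - 74665.5625 = -67735.

-67735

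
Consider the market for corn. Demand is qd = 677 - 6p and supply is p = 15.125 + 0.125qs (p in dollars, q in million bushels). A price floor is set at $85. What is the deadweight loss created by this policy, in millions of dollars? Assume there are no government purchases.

Rearranging supply gives qs = 8p - 121. Without the control the market clears where 677 - 6p = 8p - 121, i.e. p* = 57 and q* = 335.
Because the floor (85) lies above the market-clearing price, it is binding.
At p = 85: qd = 677 - 6·85 = 167 and qs = 8·85 - 121 = 559.
Quantity traded falls to 167. At q = 167 the demand price is (677 - 167)/6 = 85 and the supply price is (121 + 167)/8 = 36.
Deadweight loss = ½ · (85 - 36) · (335 - 167) = ½ · 49 · 168 = 4116.

4116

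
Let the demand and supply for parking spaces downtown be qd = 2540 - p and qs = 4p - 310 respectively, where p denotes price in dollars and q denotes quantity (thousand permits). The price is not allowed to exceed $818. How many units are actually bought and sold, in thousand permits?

Equilibrium: 2540 - p = 4p - 310, so 2850 = 5p and p* = 570, q* = 1970.
The ceiling of 818 is above the equilibrium price 570, so it is not binding; the market clears at p* = 570, q* = 1970.

1970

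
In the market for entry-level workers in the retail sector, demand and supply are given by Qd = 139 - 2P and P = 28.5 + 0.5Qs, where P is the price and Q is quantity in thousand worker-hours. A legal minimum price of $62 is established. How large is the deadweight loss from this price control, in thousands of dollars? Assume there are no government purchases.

Rearranging supply gives Qs = 2P - 57. Setting quantity demanded equal to quantity supplied, 139 - 2P = 2P - 57, gives P* = 49 and Q* = 41.
Because the floor (62) lies above the market-clearing price, it is binding.
At P = 62: Qd = 139 - 2·62 = 15 and Qs = 2·62 - 57 = 67.
Quantity traded falls to 15. At Q = 15 the demand price is (139 - 15)/2 = 62 and the supply price is (57 + 15)/2 = 36.
Deadweight loss = ½ · (62 - 36) · (41 - 15) = ½ · 26 · 26 = 338.

338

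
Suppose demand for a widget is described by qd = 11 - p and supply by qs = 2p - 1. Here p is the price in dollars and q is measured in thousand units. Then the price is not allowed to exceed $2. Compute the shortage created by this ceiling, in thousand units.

Without the control the market clears where 11 - p = 2p - 1, i.e. p* = 4 and q* = 7.
Since 2 < 4, the ceiling is binding.
At p = 2: qd = 11 - 2 = 9 and qs = 2·2 - 1 = 3.
Shortage = qd - qs = 9 - 3 = 6.

6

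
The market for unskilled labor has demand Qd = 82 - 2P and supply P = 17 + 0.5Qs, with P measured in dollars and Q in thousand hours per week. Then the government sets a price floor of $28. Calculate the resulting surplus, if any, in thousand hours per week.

0

Rearranging supply gives Qs = 2P - 34. In a free market, 82 - 2P = 2P - 34 gives the equilibrium P* = 29, Q* = 24.
Since 28 is below P* = 29, the floor does not bind and the free-market outcome prevails.
Since the control does not bind, there is no surplus.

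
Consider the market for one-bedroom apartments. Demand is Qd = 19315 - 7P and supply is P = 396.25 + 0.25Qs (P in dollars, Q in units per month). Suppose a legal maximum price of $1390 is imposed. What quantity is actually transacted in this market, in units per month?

Rearranging supply gives Qs = 4P - 1585. Equilibrium: 19315 - 7P = 4P - 1585, so 20900 = 11P and P* = 1900, Q* = 6015.
Because the ceiling (1390) lies below the market-clearing price, it is binding.
At P = 1390: Qd = 19315 - 7·1390 = 9585 and Qs = 4·1390 - 1585 = 3975.
The quantity actually transacted is the short side, supply: 3975.

3975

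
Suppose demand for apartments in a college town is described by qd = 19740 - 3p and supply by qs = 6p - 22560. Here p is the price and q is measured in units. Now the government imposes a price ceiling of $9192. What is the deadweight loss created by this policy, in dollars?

Without the control the market clears where 19740 - 3p = 6p - 22560, i.e. p* = 4700 and q* = 5640.
The ceiling of 9192 is above the equilibrium price 4700, so it is not binding; the market clears at p* = 4700, q* = 5640.
Since the control does not bind, no trades are prevented and deadweight loss is zero.

0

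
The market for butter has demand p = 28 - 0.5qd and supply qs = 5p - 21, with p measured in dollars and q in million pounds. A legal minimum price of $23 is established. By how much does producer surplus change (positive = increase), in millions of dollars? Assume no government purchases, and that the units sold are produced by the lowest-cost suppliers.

62.4

Rearranging demand gives qd = 56 - 2p. Without the control the market clears where 56 - 2p = 5p - 21, i.e. p* = 11 and q* = 34.
Since 23 > 11, the floor is binding.
At p = 23: qd = 56 - 2·23 = 10 and qs = 5·23 - 21 = 94.
Producer surplus without the control is ½ · (11 - 4.2) · 34 = 115.6.
With the floor, 10 units are sold at 23. The supply price at q = 10 is 6.2, so PS = ½ · [(23 - 4.2) + (23 - 6.2)] · 10 = 178.
Change in producer surplus = 178 - 115.6 = 62.4.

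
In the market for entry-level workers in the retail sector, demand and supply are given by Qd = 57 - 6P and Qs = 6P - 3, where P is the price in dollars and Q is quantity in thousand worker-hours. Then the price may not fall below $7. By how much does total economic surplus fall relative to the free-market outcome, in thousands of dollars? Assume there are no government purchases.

Without the control the market clears where 57 - 6P = 6P - 3, i.e. P* = 5 and Q* = 27.
The floor of 7 is above the equilibrium price 5, so it binds.
At P = 7: Qd = 57 - 6·7 = 15 and Qs = 6·7 - 3 = 39.
Quantity traded falls to 15. At Q = 15 the demand price is (57 - 15)/6 = 7 and the supply price is (3 + 15)/6 = 3.
Deadweight loss = ½ · (7 - 3) · (27 - 15) = ½ · 4 · 12 = 24.

24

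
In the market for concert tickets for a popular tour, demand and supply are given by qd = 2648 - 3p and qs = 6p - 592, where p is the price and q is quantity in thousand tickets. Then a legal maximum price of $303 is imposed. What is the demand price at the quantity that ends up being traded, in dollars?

Without the control the market clears where 2648 - 3p = 6p - 592, i.e. p* = 360 and q* = 1568.
Since 303 < 360, the ceiling is binding.
At p = 303: qd = 2648 - 3·303 = 1739 and qs = 6·303 - 592 = 1226.
Only 1226 units reach the market. On the demand curve, the marginal buyer's willingness to pay at q = 1226 is (2648 - 1226)/3 = 474.

474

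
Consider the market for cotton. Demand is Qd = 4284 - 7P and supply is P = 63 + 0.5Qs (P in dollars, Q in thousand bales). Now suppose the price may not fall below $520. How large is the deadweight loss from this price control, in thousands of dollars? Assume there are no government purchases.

Rearranging supply gives Qs = 2P - 126. Equilibrium: 4284 - 7P = 2P - 126, so 4410 = 9P and P* = 490, Q* = 854.
Because the floor (520) lies above the market-clearing price, it is binding.
At P = 520: Qd = 4284 - 7·520 = 644 and Qs = 2·520 - 126 = 914.
Quantity traded falls to 644. At Q = 644 the demand price is (4284 - 644)/7 = 520 and the supply price is (126 + 644)/2 = 385.
Deadweight loss = ½ · (520 - 385) · (854 - 644) = ½ · 135 · 210 = 14175.

14175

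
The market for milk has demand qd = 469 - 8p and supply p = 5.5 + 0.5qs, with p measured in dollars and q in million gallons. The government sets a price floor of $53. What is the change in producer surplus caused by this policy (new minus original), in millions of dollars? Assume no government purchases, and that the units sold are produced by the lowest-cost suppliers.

-175

Rearranging supply gives qs = 2p - 11. Without the control the market clears where 469 - 8p = 2p - 11, i.e. p* = 48 and q* = 85.
Since 53 > 48, the floor is binding.
At p = 53: qd = 469 - 8·53 = 45 and qs = 2·53 - 11 = 95.
Producer surplus without the control is ½ · (48 - 5.5) · 85 = 1806.25.
With the floor, 45 units are sold at 53. The supply price at q = 45 is 28, so PS = ½ · [(53 - 5.5) + (53 - 28)] · 45 = 1631.25.
Change in producer surplus = 1631.25 - 1806.25 = -175.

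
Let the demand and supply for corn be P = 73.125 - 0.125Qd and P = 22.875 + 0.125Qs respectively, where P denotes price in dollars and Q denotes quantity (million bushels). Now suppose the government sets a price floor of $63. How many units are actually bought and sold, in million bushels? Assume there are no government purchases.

81

Rearranging demand gives Qd = 585 - 8P; rearranging supply gives Qs = 8P - 183. In a free market, 585 - 8P = 8P - 183 gives the equilibrium P* = 48, Q* = 201.
The floor of 63 is above the equilibrium price 48, so it binds.
At P = 63: Qd = 585 - 8·63 = 81 and Qs = 8·63 - 183 = 321.
The quantity actually transacted is the short side, demand: 81.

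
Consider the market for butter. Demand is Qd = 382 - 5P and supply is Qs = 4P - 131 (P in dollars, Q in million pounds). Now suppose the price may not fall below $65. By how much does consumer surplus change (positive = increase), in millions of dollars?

Without the control the market clears where 382 - 5P = 4P - 131, i.e. P* = 57 and Q* = 97.
Because the floor (65) lies above the market-clearing price, it is binding.
At P = 65: Qd = 382 - 5·65 = 57 and Qs = 4·65 - 131 = 129.
Consumer surplus without the control is ½ · (76.4 - 57) · 97 = 940.9.
With the floor, consumers buy 57 units at 65, so CS = ½ · (76.4 - 65) · 57 = 324.9.
Change in consumer surplus = 324.9 - 940.9 = -616.

-616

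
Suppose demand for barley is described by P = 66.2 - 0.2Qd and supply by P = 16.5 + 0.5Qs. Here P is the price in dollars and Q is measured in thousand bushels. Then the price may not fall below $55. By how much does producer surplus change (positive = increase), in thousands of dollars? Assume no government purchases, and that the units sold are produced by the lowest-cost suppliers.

111.75

Rearranging demand gives Qd = 331 - 5P; rearranging supply gives Qs = 2P - 33. Without the control the market clears where 331 - 5P = 2P - 33, i.e. P* = 52 and Q* = 71.
Since 55 > 52, the floor is binding.
At P = 55: Qd = 331 - 5·55 = 56 and Qs = 2·55 - 33 = 77.
Producer surplus without the control is ½ · (52 - 16.5) · 71 = 1260.25.
With the floor, 56 units are sold at 55. The supply price at Q = 56 is 44.5, so PS = ½ · [(55 - 16.5) + (55 - 44.5)] · 56 = 1372.
Change in producer surplus = 1372 - 1260.25 = 111.75.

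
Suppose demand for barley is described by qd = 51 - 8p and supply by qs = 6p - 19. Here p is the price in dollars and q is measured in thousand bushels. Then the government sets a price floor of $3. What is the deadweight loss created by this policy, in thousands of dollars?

0

Equilibrium: 51 - 8p = 6p - 19, so 70 = 14p and p* = 5, q* = 11.
The floor of 3 is below the equilibrium price 5, so it is not binding; the market clears at p* = 5, q* = 11.
Since the control does not bind, no trades are prevented and deadweight loss is zero.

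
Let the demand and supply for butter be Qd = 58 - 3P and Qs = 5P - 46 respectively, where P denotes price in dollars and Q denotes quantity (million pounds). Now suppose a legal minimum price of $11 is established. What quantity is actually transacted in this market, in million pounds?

Setting quantity demanded equal to quantity supplied, 58 - 3P = 5P - 46, gives P* = 13 and Q* = 19.
Since 11 is below P* = 13, the floor does not bind and the free-market outcome prevails.

19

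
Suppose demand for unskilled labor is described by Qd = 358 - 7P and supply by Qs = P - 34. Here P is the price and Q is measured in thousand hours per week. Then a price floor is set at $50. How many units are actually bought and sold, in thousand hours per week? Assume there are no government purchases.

Setting quantity demanded equal to quantity supplied, 358 - 7P = P - 34, gives P* = 49 and Q* = 15.
Because the floor (50) lies above the market-clearing price, it is binding.
At P = 50: Qd = 358 - 7·50 = 8 and Qs = 50 - 34 = 16.
The quantity actually transacted is the short side, demand: 8.

8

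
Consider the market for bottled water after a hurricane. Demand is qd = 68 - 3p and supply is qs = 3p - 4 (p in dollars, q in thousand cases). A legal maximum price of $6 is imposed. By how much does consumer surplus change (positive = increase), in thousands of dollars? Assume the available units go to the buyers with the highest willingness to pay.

Without the control the market clears where 68 - 3p = 3p - 4, i.e. p* = 12 and q* = 32.
The ceiling of 6 is below the equilibrium price 12, so it binds.
At p = 6: qd = 68 - 3·6 = 50 and qs = 3·6 - 4 = 14.
Consumer surplus without the control is ½ · (68/3 - 12) · 32 = 512/3.
With the ceiling, 14 units are sold at 6 (assume they go to the highest-value buyers). The demand price at q = 14 is 18, so CS = ½ · [(68/3 - 6) + (18 - 6)] · 14 = 602/3.
Change in consumer surplus = 602/3 - 512/3 = 30.

30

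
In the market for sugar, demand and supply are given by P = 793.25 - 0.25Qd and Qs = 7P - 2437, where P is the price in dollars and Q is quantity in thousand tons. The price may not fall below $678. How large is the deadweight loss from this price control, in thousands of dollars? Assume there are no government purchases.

Rearranging demand gives Qd = 3173 - 4P. Equilibrium: 3173 - 4P = 7P - 2437, so 5610 = 11P and P* = 510, Q* = 1133.
Because the floor (678) lies above the market-clearing price, it is binding.
At P = 678: Qd = 3173 - 4·678 = 461 and Qs = 7·678 - 2437 = 2309.
Quantity traded falls to 461. At Q = 461 the demand price is (3173 - 461)/4 = 678 and the supply price is (2437 + 461)/7 = 414.
Deadweight loss = ½ · (678 - 414) · (1133 - 461) = ½ · 264 · 672 = 88704.

88704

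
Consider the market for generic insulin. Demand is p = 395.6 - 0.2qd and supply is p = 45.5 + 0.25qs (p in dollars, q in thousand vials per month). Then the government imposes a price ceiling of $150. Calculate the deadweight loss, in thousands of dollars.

Rearranging demand gives qd = 1978 - 5p; rearranging supply gives qs = 4p - 182. Setting quantity demanded equal to quantity supplied, 1978 - 5p = 4p - 182, gives p* = 240 and q* = 778.
The ceiling of 150 is below the equilibrium price 240, so it binds.
At p = 150: qd = 1978 - 5·150 = 1228 and qs = 4·150 - 182 = 418.
Quantity traded falls to 418. At q = 418 the demand price is (1978 - 418)/5 = 312 and the supply price is (182 + 418)/4 = 150.
Deadweight loss = ½ · (312 - 150) · (778 - 418) = ½ · 162 · 360 = 29160.

29160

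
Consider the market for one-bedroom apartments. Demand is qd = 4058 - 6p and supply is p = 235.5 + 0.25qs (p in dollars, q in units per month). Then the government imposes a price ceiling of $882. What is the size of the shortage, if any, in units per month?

0

Rearranging supply gives qs = 4p - 942. Setting quantity demanded equal to quantity supplied, 4058 - 6p = 4p - 942, gives p* = 500 and q* = 1058.
The ceiling of 882 is above the equilibrium price 500, so it is not binding; the market clears at p* = 500, q* = 1058.
Since the control does not bind, there is no shortage.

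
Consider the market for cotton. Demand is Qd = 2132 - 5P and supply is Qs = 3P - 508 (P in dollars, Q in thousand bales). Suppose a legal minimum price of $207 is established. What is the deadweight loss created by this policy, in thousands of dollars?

0

Without the control the market clears where 2132 - 5P = 3P - 508, i.e. P* = 330 and Q* = 482.
Since 207 is below P* = 330, the floor does not bind and the free-market outcome prevails.
Since the control does not bind, no trades are prevented and deadweight loss is zero.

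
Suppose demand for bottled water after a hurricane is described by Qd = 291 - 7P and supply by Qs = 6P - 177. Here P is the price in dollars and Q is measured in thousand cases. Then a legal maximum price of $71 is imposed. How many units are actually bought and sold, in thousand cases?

39

Setting quantity demanded equal to quantity supplied, 291 - 7P = 6P - 177, gives P* = 36 and Q* = 39.
The ceiling of 71 is above the equilibrium price 36, so it is not binding; the market clears at P* = 36, Q* = 39.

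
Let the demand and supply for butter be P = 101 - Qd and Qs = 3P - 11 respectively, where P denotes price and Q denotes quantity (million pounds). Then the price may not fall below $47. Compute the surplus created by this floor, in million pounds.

76

Rearranging demand gives Qd = 101 - P. Setting quantity demanded equal to quantity supplied, 101 - P = 3P - 11, gives P* = 28 and Q* = 73.
The floor of 47 is above the equilibrium price 28, so it binds.
At P = 47: Qd = 101 - 47 = 54 and Qs = 3·47 - 11 = 130.
Surplus = Qs - Qd = 130 - 54 = 76.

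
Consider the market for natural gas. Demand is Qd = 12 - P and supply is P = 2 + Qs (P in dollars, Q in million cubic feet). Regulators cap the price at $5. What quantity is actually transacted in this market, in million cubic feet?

Rearranging supply gives Qs = P - 2. Without the control the market clears where 12 - P = P - 2, i.e. P* = 7 and Q* = 5.
Since 5 < 7, the ceiling is binding.
At P = 5: Qd = 12 - 5 = 7 and Qs = 5 - 2 = 3.
The quantity actually transacted is the short side, supply: 3.

3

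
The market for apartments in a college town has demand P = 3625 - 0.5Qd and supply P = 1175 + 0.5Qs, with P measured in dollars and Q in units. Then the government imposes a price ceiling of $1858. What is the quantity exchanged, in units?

1366

Rearranging demand gives Qd = 7250 - 2P; rearranging supply gives Qs = 2P - 2350. In a free market, 7250 - 2P = 2P - 2350 gives the equilibrium P* = 2400, Q* = 2450.
The ceiling of 1858 is below the equilibrium price 2400, so it binds.
At P = 1858: Qd = 7250 - 2·1858 = 3534 and Qs = 2·1858 - 2350 = 1366.
The quantity actually transacted is the short side, supply: 1366.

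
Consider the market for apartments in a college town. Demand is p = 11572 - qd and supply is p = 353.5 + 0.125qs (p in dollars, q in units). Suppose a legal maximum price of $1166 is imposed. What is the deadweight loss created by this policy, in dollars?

6780816

Rearranging demand gives qd = 11572 - p; rearranging supply gives qs = 8p - 2828. Without the control the market clears where 11572 - p = 8p - 2828, i.e. p* = 1600 and q* = 9972.
The ceiling of 1166 is below the equilibrium price 1600, so it binds.
At p = 1166: qd = 11572 - 1166 = 10406 and qs = 8·1166 - 2828 = 6500.
Quantity traded falls to 6500. At q = 6500 the demand price is 11572 - 6500 = 5072 and the supply price is (2828 + 6500)/8 = 1166.
Deadweight loss = ½ · (5072 - 1166) · (9972 - 6500) = ½ · 3906 · 3472 = 6780816.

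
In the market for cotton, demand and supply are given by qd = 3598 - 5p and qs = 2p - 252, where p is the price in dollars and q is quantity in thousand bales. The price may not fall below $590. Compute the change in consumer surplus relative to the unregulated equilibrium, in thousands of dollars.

-29920

Equilibrium: 3598 - 5p = 2p - 252, so 3850 = 7p and p* = 550, q* = 848.
Since 590 > 550, the floor is binding.
At p = 590: qd = 3598 - 5·590 = 648 and qs = 2·590 - 252 = 928.
Consumer surplus without the control is ½ · (719.6 - 550) · 848 = 71910.4.
With the floor, consumers buy 648 units at 590, so CS = ½ · (719.6 - 590) · 648 = 41990.4.
Change in consumer surplus = 41990.4 - 71910.4 = -29920.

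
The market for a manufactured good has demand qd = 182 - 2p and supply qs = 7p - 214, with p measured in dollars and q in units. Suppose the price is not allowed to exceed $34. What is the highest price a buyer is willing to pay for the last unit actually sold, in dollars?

In a free market, 182 - 2p = 7p - 214 gives the equilibrium p* = 44, q* = 94.
The ceiling of 34 is below the equilibrium price 44, so it binds.
At p = 34: qd = 182 - 2·34 = 114 and qs = 7·34 - 214 = 24.
Only 24 units reach the market. On the demand curve, the marginal buyer's willingness to pay at q = 24 is (182 - 24)/2 = 79.

79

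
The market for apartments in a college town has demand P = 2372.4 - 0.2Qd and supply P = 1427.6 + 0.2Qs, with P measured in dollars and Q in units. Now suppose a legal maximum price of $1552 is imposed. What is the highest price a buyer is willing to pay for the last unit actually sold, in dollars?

Rearranging demand gives Qd = 11862 - 5P; rearranging supply gives Qs = 5P - 7138. In a free market, 11862 - 5P = 5P - 7138 gives the equilibrium P* = 1900, Q* = 2362.
Because the ceiling (1552) lies below the market-clearing price, it is binding.
At P = 1552: Qd = 11862 - 5·1552 = 4102 and Qs = 5·1552 - 7138 = 622.
Only 622 units reach the market. On the demand curve, the marginal buyer's willingness to pay at Q = 622 is (11862 - 622)/5 = 2248.

2248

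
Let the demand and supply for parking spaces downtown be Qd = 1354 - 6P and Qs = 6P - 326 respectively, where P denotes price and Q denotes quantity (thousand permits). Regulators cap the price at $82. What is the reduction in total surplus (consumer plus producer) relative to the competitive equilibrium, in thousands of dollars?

20184

Setting quantity demanded equal to quantity supplied, 1354 - 6P = 6P - 326, gives P* = 140 and Q* = 514.
Since 82 < 140, the ceiling is binding.
At P = 82: Qd = 1354 - 6·82 = 862 and Qs = 6·82 - 326 = 166.
Quantity traded falls to 166. At Q = 166 the demand price is (1354 - 166)/6 = 198 and the supply price is (326 + 166)/6 = 82.
Deadweight loss = ½ · (198 - 82) · (514 - 166) = ½ · 116 · 348 = 20184.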